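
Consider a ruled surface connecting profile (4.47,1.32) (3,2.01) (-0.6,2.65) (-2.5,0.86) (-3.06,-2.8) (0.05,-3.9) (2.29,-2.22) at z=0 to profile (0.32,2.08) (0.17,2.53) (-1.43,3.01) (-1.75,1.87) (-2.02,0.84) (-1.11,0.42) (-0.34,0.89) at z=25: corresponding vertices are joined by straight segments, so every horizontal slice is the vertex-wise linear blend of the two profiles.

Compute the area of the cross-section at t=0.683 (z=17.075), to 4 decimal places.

Area at t=0.683: 9.7859

Cross-section at t=0.683: each vertex is (1-t)·p0[i] + t·p1[i].
  v1: (1-0.683)·(4.47,1.32) + 0.683·(0.32,2.08) = (1.6355,1.8391)
  v2: (1-0.683)·(3,2.01) + 0.683·(0.17,2.53) = (1.0671,2.3652)
  v3: (1-0.683)·(-0.6,2.65) + 0.683·(-1.43,3.01) = (-1.1669,2.8959)
  v4: (1-0.683)·(-2.5,0.86) + 0.683·(-1.75,1.87) = (-1.9878,1.5498)
  v5: (1-0.683)·(-3.06,-2.8) + 0.683·(-2.02,0.84) = (-2.3497,-0.3139)
  v6: (1-0.683)·(0.05,-3.9) + 0.683·(-1.11,0.42) = (-0.7423,-0.9494)
  v7: (1-0.683)·(2.29,-2.22) + 0.683·(-0.34,0.89) = (0.4937,-0.0959)
Shoelace sum Σ(x_i·y_{i+1} − x_{i+1}·y_i):
  i=1: 1.6355·2.3652 − 1.0671·1.8391 = +1.9058 (running +1.9058)
  i=2: 1.0671·2.8959 − -1.1669·2.3652 = +5.8501 (running +7.7559)
  i=3: -1.1669·1.5498 − -1.9878·2.8959 = +3.9478 (running +11.7037)
  i=4: -1.9878·-0.3139 − -2.3497·1.5498 = +4.2655 (running +15.9693)
  i=5: -2.3497·-0.9494 − -0.7423·-0.3139 = +1.9979 (running +17.9672)
  i=6: -0.7423·-0.0959 − 0.4937·-0.9494 = +0.5399 (running +18.5071)
  i=7: 0.4937·1.8391 − 1.6355·-0.0959 = +1.0648 (running +19.5718)
Area = |Σ|/2 = |19.5718|/2 = 9.7859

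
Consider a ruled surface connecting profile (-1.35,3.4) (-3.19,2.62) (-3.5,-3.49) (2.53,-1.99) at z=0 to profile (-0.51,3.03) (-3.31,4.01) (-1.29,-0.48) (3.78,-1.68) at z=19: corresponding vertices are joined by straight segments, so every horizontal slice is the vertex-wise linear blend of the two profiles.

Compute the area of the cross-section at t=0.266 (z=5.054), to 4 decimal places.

Area at t=0.266: 22.5979

Cross-section at t=0.266: each vertex is (1-t)·p0[i] + t·p1[i].
  v1: (1-0.266)·(-1.35,3.4) + 0.266·(-0.51,3.03) = (-1.1266,3.3016)
  v2: (1-0.266)·(-3.19,2.62) + 0.266·(-3.31,4.01) = (-3.2219,2.9897)
  v3: (1-0.266)·(-3.5,-3.49) + 0.266·(-1.29,-0.48) = (-2.9121,-2.6893)
  v4: (1-0.266)·(2.53,-1.99) + 0.266·(3.78,-1.68) = (2.8625,-1.9075)
Shoelace sum Σ(x_i·y_{i+1} − x_{i+1}·y_i):
  i=1: -1.1266·2.9897 − -3.2219·3.3016 = +7.2693 (running +7.2693)
  i=2: -3.2219·-2.6893 − -2.9121·2.9897 = +17.3714 (running +24.6407)
  i=3: -2.9121·-1.9075 − 2.8625·-2.6893 = +13.2533 (running +37.8939)
  i=4: 2.8625·3.3016 − -1.1266·-1.9075 = +7.3018 (running +45.1958)
Area = |Σ|/2 = |45.1958|/2 = 22.5979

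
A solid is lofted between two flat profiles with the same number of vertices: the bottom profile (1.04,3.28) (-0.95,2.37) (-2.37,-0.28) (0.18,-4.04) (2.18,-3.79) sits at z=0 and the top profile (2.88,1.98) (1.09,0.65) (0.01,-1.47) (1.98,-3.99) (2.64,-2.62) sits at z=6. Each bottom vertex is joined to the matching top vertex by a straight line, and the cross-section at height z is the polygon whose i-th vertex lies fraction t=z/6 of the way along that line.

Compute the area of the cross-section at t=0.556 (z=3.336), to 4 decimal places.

Area at t=0.556: 13.9172

Cross-section at t=0.556: each vertex is (1-t)·p0[i] + t·p1[i].
  v1: (1-0.556)·(1.04,3.28) + 0.556·(2.88,1.98) = (2.0630,2.5572)
  v2: (1-0.556)·(-0.95,2.37) + 0.556·(1.09,0.65) = (0.1842,1.4137)
  v3: (1-0.556)·(-2.37,-0.28) + 0.556·(0.01,-1.47) = (-1.0467,-0.9416)
  v4: (1-0.556)·(0.18,-4.04) + 0.556·(1.98,-3.99) = (1.1808,-4.0122)
  v5: (1-0.556)·(2.18,-3.79) + 0.556·(2.64,-2.62) = (2.4358,-3.1395)
Shoelace sum Σ(x_i·y_{i+1} − x_{i+1}·y_i):
  i=1: 2.0630·1.4137 − 0.1842·2.5572 = +2.4453 (running +2.4453)
  i=2: 0.1842·-0.9416 − -1.0467·1.4137 = +1.3062 (running +3.7516)
  i=3: -1.0467·-4.0122 − 1.1808·-0.9416 = +5.3115 (running +9.0631)
  i=4: 1.1808·-3.1395 − 2.4358·-4.0122 = +6.0657 (running +15.1288)
  i=5: 2.4358·2.5572 − 2.0630·-3.1395 = +12.7056 (running +27.8344)
Area = |Σ|/2 = |27.8344|/2 = 13.9172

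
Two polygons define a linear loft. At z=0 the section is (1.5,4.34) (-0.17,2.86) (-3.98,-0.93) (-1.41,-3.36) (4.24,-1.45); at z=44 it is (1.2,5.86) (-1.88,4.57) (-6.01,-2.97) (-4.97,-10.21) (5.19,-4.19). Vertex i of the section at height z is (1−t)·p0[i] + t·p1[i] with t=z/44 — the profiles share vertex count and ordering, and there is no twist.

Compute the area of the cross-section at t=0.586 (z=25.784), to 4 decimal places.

Cross-section at t=0.586: each vertex is (1-t)·p0[i] + t·p1[i].
  v1: (1-0.586)·(1.5,4.34) + 0.586·(1.2,5.86) = (1.3242,5.2307)
  v2: (1-0.586)·(-0.17,2.86) + 0.586·(-1.88,4.57) = (-1.1721,3.8621)
  v3: (1-0.586)·(-3.98,-0.93) + 0.586·(-6.01,-2.97) = (-5.1696,-2.1254)
  v4: (1-0.586)·(-1.41,-3.36) + 0.586·(-4.97,-10.21) = (-3.4962,-7.3741)
  v5: (1-0.586)·(4.24,-1.45) + 0.586·(5.19,-4.19) = (4.7967,-3.0556)
Shoelace sum Σ(x_i·y_{i+1} − x_{i+1}·y_i):
  i=1: 1.3242·3.8621 − -1.1721·5.2307 = +11.2449 (running +11.2449)
  i=2: -1.1721·-2.1254 − -5.1696·3.8621 = +22.4564 (running +33.7012)
  i=3: -5.1696·-7.3741 − -3.4962·-2.1254 = +30.6901 (running +64.3914)
  i=4: -3.4962·-3.0556 − 4.7967·-7.3741 = +46.0544 (running +110.4457)
  i=5: 4.7967·5.2307 − 1.3242·-3.0556 = +29.1365 (running +139.5822)
Area = |Σ|/2 = |139.5822|/2 = 69.7911

Area at t=0.586: 69.7911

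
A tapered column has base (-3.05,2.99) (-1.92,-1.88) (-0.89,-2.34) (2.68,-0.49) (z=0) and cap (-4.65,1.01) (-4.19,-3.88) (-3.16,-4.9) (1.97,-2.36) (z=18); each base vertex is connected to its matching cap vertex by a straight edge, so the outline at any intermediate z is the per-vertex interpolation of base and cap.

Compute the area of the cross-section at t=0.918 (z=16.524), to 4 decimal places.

Area at t=0.918: 18.8473

Cross-section at t=0.918: each vertex is (1-t)·p0[i] + t·p1[i].
  v1: (1-0.918)·(-3.05,2.99) + 0.918·(-4.65,1.01) = (-4.5188,1.1724)
  v2: (1-0.918)·(-1.92,-1.88) + 0.918·(-4.19,-3.88) = (-4.0039,-3.7160)
  v3: (1-0.918)·(-0.89,-2.34) + 0.918·(-3.16,-4.9) = (-2.9739,-4.6901)
  v4: (1-0.918)·(2.68,-0.49) + 0.918·(1.97,-2.36) = (2.0282,-2.2067)
Shoelace sum Σ(x_i·y_{i+1} − x_{i+1}·y_i):
  i=1: -4.5188·-3.7160 − -4.0039·1.1724 = +21.4858 (running +21.4858)
  i=2: -4.0039·-4.6901 − -2.9739·-3.7160 = +7.7276 (running +29.2134)
  i=3: -2.9739·-2.2067 − 2.0282·-4.6901 = +16.0748 (running +45.2882)
  i=4: 2.0282·1.1724 − -4.5188·-2.2067 = -7.5937 (running +37.6945)
Area = |Σ|/2 = |37.6945|/2 = 18.8473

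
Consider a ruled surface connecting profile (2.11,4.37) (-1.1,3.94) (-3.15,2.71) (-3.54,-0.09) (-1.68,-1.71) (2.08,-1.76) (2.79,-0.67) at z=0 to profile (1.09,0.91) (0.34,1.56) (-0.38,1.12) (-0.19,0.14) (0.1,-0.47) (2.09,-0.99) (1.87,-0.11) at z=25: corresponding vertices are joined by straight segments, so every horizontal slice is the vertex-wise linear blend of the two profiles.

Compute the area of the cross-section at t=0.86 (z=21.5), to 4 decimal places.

Cross-section at t=0.86: each vertex is (1-t)·p0[i] + t·p1[i].
  v1: (1-0.86)·(2.11,4.37) + 0.86·(1.09,0.91) = (1.2328,1.3944)
  v2: (1-0.86)·(-1.1,3.94) + 0.86·(0.34,1.56) = (0.1384,1.8932)
  v3: (1-0.86)·(-3.15,2.71) + 0.86·(-0.38,1.12) = (-0.7678,1.3426)
  v4: (1-0.86)·(-3.54,-0.09) + 0.86·(-0.19,0.14) = (-0.6590,0.1078)
  v5: (1-0.86)·(-1.68,-1.71) + 0.86·(0.1,-0.47) = (-0.1492,-0.6436)
  v6: (1-0.86)·(2.08,-1.76) + 0.86·(2.09,-0.99) = (2.0886,-1.0978)
  v7: (1-0.86)·(2.79,-0.67) + 0.86·(1.87,-0.11) = (1.9988,-0.1884)
Shoelace sum Σ(x_i·y_{i+1} − x_{i+1}·y_i):
  i=1: 1.2328·1.8932 − 0.1384·1.3944 = +2.1410 (running +2.1410)
  i=2: 0.1384·1.3426 − -0.7678·1.8932 = +1.6394 (running +3.7804)
  i=3: -0.7678·0.1078 − -0.6590·1.3426 = +0.8020 (running +4.5824)
  i=4: -0.6590·-0.6436 − -0.1492·0.1078 = +0.4402 (running +5.0226)
  i=5: -0.1492·-1.0978 − 2.0886·-0.6436 = +1.5080 (running +6.5306)
  i=6: 2.0886·-0.1884 − 1.9988·-1.0978 = +1.8008 (running +8.3314)
  i=7: 1.9988·1.3944 − 1.2328·-0.1884 = +3.0194 (running +11.3508)
Area = |Σ|/2 = |11.3508|/2 = 5.6754

Area at t=0.86: 5.6754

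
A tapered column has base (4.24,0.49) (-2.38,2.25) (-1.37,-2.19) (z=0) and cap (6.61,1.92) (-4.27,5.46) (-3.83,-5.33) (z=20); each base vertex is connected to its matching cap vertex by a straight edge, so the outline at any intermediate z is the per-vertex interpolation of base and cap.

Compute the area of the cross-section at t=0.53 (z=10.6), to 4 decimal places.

Cross-section at t=0.53: each vertex is (1-t)·p0[i] + t·p1[i].
  v1: (1-0.53)·(4.24,0.49) + 0.53·(6.61,1.92) = (5.4961,1.2479)
  v2: (1-0.53)·(-2.38,2.25) + 0.53·(-4.27,5.46) = (-3.3817,3.9513)
  v3: (1-0.53)·(-1.37,-2.19) + 0.53·(-3.83,-5.33) = (-2.6738,-3.8542)
Shoelace sum Σ(x_i·y_{i+1} − x_{i+1}·y_i):
  i=1: 5.4961·3.9513 − -3.3817·1.2479 = +25.9368 (running +25.9368)
  i=2: -3.3817·-3.8542 − -2.6738·3.9513 = +23.5987 (running +49.5355)
  i=3: -2.6738·1.2479 − 5.4961·-3.8542 = +17.8464 (running +67.3819)
Area = |Σ|/2 = |67.3819|/2 = 33.6910

Area at t=0.53: 33.6910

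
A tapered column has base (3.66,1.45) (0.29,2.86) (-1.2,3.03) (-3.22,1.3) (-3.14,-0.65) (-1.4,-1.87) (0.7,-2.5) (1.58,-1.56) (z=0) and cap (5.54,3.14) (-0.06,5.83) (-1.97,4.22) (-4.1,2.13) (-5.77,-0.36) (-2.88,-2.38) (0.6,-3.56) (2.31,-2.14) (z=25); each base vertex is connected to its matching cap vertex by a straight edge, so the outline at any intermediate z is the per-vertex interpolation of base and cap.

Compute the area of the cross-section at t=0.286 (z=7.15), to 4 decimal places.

Cross-section at t=0.286: each vertex is (1-t)·p0[i] + t·p1[i].
  v1: (1-0.286)·(3.66,1.45) + 0.286·(5.54,3.14) = (4.1977,1.9333)
  v2: (1-0.286)·(0.29,2.86) + 0.286·(-0.06,5.83) = (0.1899,3.7094)
  v3: (1-0.286)·(-1.2,3.03) + 0.286·(-1.97,4.22) = (-1.4202,3.3703)
  v4: (1-0.286)·(-3.22,1.3) + 0.286·(-4.1,2.13) = (-3.4717,1.5374)
  v5: (1-0.286)·(-3.14,-0.65) + 0.286·(-5.77,-0.36) = (-3.8922,-0.5671)
  v6: (1-0.286)·(-1.4,-1.87) + 0.286·(-2.88,-2.38) = (-1.8233,-2.0159)
  v7: (1-0.286)·(0.7,-2.5) + 0.286·(0.6,-3.56) = (0.6714,-2.8032)
  v8: (1-0.286)·(1.58,-1.56) + 0.286·(2.31,-2.14) = (1.7888,-1.7259)
Shoelace sum Σ(x_i·y_{i+1} − x_{i+1}·y_i):
  i=1: 4.1977·3.7094 − 0.1899·1.9333 = +15.2038 (running +15.2038)
  i=2: 0.1899·3.3703 − -1.4202·3.7094 = +5.9082 (running +21.1120)
  i=3: -1.4202·1.5374 − -3.4717·3.3703 = +9.5173 (running +30.6294)
  i=4: -3.4717·-0.5671 − -3.8922·1.5374 = +7.9524 (running +38.5818)
  i=5: -3.8922·-2.0159 − -1.8233·-0.5671 = +6.8122 (running +45.3940)
  i=6: -1.8233·-2.8032 − 0.6714·-2.0159 = +6.4644 (running +51.8583)
  i=7: 0.6714·-1.7259 − 1.7888·-2.8032 = +3.8555 (running +55.7138)
  i=8: 1.7888·1.9333 − 4.1977·-1.7259 = +10.7030 (running +66.4168)
Area = |Σ|/2 = |66.4168|/2 = 33.2084

Area at t=0.286: 33.2084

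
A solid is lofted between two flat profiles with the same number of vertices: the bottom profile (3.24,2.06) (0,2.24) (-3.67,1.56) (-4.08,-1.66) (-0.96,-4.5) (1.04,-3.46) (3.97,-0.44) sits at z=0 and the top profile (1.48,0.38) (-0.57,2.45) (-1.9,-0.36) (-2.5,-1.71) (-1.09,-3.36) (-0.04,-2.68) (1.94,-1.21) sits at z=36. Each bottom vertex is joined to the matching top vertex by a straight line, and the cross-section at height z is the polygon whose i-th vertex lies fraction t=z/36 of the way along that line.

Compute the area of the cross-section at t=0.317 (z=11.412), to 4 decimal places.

Cross-section at t=0.317: each vertex is (1-t)·p0[i] + t·p1[i].
  v1: (1-0.317)·(3.24,2.06) + 0.317·(1.48,0.38) = (2.6821,1.5274)
  v2: (1-0.317)·(0,2.24) + 0.317·(-0.57,2.45) = (-0.1807,2.3066)
  v3: (1-0.317)·(-3.67,1.56) + 0.317·(-1.9,-0.36) = (-3.1089,0.9514)
  v4: (1-0.317)·(-4.08,-1.66) + 0.317·(-2.5,-1.71) = (-3.5791,-1.6759)
  v5: (1-0.317)·(-0.96,-4.5) + 0.317·(-1.09,-3.36) = (-1.0012,-4.1386)
  v6: (1-0.317)·(1.04,-3.46) + 0.317·(-0.04,-2.68) = (0.6976,-3.2127)
  v7: (1-0.317)·(3.97,-0.44) + 0.317·(1.94,-1.21) = (3.3265,-0.6841)
Shoelace sum Σ(x_i·y_{i+1} − x_{i+1}·y_i):
  i=1: 2.6821·2.3066 − -0.1807·1.5274 = +6.4624 (running +6.4624)
  i=2: -0.1807·0.9514 − -3.1089·2.3066 = +6.9990 (running +13.4614)
  i=3: -3.1089·-1.6759 − -3.5791·0.9514 = +8.6151 (running +22.0765)
  i=4: -3.5791·-4.1386 − -1.0012·-1.6759 = +13.1348 (running +35.2114)
  i=5: -1.0012·-3.2127 − 0.6976·-4.1386 = +6.1039 (running +41.3153)
  i=6: 0.6976·-0.6841 − 3.3265·-3.2127 = +10.2099 (running +51.5251)
  i=7: 3.3265·1.5274 − 2.6821·-0.6841 = +6.9158 (running +58.4409)
Area = |Σ|/2 = |58.4409|/2 = 29.2205

Area at t=0.317: 29.2205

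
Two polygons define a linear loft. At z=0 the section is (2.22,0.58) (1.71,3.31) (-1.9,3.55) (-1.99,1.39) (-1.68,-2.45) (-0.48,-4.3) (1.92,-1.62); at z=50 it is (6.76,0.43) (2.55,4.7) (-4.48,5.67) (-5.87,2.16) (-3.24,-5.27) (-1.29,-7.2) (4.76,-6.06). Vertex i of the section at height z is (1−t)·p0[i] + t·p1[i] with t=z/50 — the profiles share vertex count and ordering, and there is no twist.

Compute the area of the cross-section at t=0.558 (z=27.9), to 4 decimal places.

Area at t=0.558: 67.1820

Cross-section at t=0.558: each vertex is (1-t)·p0[i] + t·p1[i].
  v1: (1-0.558)·(2.22,0.58) + 0.558·(6.76,0.43) = (4.7533,0.4963)
  v2: (1-0.558)·(1.71,3.31) + 0.558·(2.55,4.7) = (2.1787,4.0856)
  v3: (1-0.558)·(-1.9,3.55) + 0.558·(-4.48,5.67) = (-3.3396,4.7330)
  v4: (1-0.558)·(-1.99,1.39) + 0.558·(-5.87,2.16) = (-4.1550,1.8197)
  v5: (1-0.558)·(-1.68,-2.45) + 0.558·(-3.24,-5.27) = (-2.5505,-4.0236)
  v6: (1-0.558)·(-0.48,-4.3) + 0.558·(-1.29,-7.2) = (-0.9320,-5.9182)
  v7: (1-0.558)·(1.92,-1.62) + 0.558·(4.76,-6.06) = (3.5047,-4.0975)
Shoelace sum Σ(x_i·y_{i+1} − x_{i+1}·y_i):
  i=1: 4.7533·4.0856 − 2.1787·0.4963 = +18.3390 (running +18.3390)
  i=2: 2.1787·4.7330 − -3.3396·4.0856 = +23.9563 (running +42.2953)
  i=3: -3.3396·1.8197 − -4.1550·4.7330 = +13.5886 (running +55.8839)
  i=4: -4.1550·-4.0236 − -2.5505·1.8197 = +21.3591 (running +77.2429)
  i=5: -2.5505·-5.9182 − -0.9320·-4.0236 = +11.3444 (running +88.5873)
  i=6: -0.9320·-4.0975 − 3.5047·-5.9182 = +24.5604 (running +113.1478)
  i=7: 3.5047·0.4963 − 4.7533·-4.0975 = +21.2162 (running +134.3640)
Area = |Σ|/2 = |134.3640|/2 = 67.1820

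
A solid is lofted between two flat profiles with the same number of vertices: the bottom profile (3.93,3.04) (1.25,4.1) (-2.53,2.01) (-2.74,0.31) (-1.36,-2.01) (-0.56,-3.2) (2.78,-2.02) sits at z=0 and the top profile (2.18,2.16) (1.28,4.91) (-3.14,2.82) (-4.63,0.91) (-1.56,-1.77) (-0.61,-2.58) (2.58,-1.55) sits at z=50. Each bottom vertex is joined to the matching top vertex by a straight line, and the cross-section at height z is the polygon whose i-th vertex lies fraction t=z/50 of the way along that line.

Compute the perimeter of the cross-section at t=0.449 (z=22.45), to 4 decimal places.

Cross-section at t=0.449: each vertex is (1-t)·p0[i] + t·p1[i].
  v1: (1-0.449)·(3.93,3.04) + 0.449·(2.18,2.16) = (3.1442,2.6449)
  v2: (1-0.449)·(1.25,4.1) + 0.449·(1.28,4.91) = (1.2635,4.4637)
  v3: (1-0.449)·(-2.53,2.01) + 0.449·(-3.14,2.82) = (-2.8039,2.3737)
  v4: (1-0.449)·(-2.74,0.31) + 0.449·(-4.63,0.91) = (-3.5886,0.5794)
  v5: (1-0.449)·(-1.36,-2.01) + 0.449·(-1.56,-1.77) = (-1.4498,-1.9022)
  v6: (1-0.449)·(-0.56,-3.2) + 0.449·(-0.61,-2.58) = (-0.5825,-2.9216)
  v7: (1-0.449)·(2.78,-2.02) + 0.449·(2.58,-1.55) = (2.6902,-1.8090)
Perimeter = Σ |v_{i+1} − v_i|:
  edge 1→2: √(-1.8808² + 1.8188²) = 2.6164 (running 2.6164)
  edge 2→3: √(-4.0674² + -2.0900²) = 4.5729 (running 7.1893)
  edge 3→4: √(-0.7847² + -1.7943²) = 1.9584 (running 9.1477)
  edge 4→5: √(2.1388² + -2.4816²) = 3.2761 (running 12.4238)
  edge 5→6: √(0.8673² + -1.0194²) = 1.3384 (running 13.7622)
  edge 6→7: √(3.2727² + 1.1126²) = 3.4566 (running 17.2189)
  edge 7→1: √(0.4541² + 4.4538²) = 4.4769 (running 21.6958)
Perimeter = 21.6958

Perimeter at t=0.449: 21.6958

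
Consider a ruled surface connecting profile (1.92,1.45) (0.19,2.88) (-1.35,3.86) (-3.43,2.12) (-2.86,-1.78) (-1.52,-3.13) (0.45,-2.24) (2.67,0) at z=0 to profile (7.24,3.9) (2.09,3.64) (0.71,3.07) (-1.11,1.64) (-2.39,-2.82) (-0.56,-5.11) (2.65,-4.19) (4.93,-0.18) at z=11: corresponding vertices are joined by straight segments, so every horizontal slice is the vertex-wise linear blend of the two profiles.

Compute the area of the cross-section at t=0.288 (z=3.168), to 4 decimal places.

Cross-section at t=0.288: each vertex is (1-t)·p0[i] + t·p1[i].
  v1: (1-0.288)·(1.92,1.45) + 0.288·(7.24,3.9) = (3.4522,2.1556)
  v2: (1-0.288)·(0.19,2.88) + 0.288·(2.09,3.64) = (0.7372,3.0989)
  v3: (1-0.288)·(-1.35,3.86) + 0.288·(0.71,3.07) = (-0.7567,3.6325)
  v4: (1-0.288)·(-3.43,2.12) + 0.288·(-1.11,1.64) = (-2.7618,1.9818)
  v5: (1-0.288)·(-2.86,-1.78) + 0.288·(-2.39,-2.82) = (-2.7246,-2.0795)
  v6: (1-0.288)·(-1.52,-3.13) + 0.288·(-0.56,-5.11) = (-1.2435,-3.7002)
  v7: (1-0.288)·(0.45,-2.24) + 0.288·(2.65,-4.19) = (1.0836,-2.8016)
  v8: (1-0.288)·(2.67,0) + 0.288·(4.93,-0.18) = (3.3209,-0.0518)
Shoelace sum Σ(x_i·y_{i+1} − x_{i+1}·y_i):
  i=1: 3.4522·3.0989 − 0.7372·2.1556 = +9.1087 (running +9.1087)
  i=2: 0.7372·3.6325 − -0.7567·3.0989 = +5.0228 (running +14.1316)
  i=3: -0.7567·1.9818 − -2.7618·3.6325 = +8.5327 (running +22.6643)
  i=4: -2.7618·-2.0795 − -2.7246·1.9818 = +11.1429 (running +33.8071)
  i=5: -2.7246·-3.7002 − -1.2435·-2.0795 = +7.4959 (running +41.3030)
  i=6: -1.2435·-2.8016 − 1.0836·-3.7002 = +7.4934 (running +48.7965)
  i=7: 1.0836·-0.0518 − 3.3209·-2.8016 = +9.2476 (running +58.0441)
  i=8: 3.3209·2.1556 − 3.4522·-0.0518 = +7.3374 (running +65.3815)
Area = |Σ|/2 = |65.3815|/2 = 32.6908

Area at t=0.288: 32.6908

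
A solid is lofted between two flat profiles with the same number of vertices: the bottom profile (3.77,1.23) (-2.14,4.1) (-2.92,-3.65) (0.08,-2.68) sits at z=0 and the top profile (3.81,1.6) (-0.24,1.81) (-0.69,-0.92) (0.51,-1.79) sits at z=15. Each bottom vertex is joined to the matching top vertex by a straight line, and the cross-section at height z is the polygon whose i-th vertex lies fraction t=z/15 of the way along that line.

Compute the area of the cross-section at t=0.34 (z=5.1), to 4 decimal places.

Area at t=0.34: 20.4480

Cross-section at t=0.34: each vertex is (1-t)·p0[i] + t·p1[i].
  v1: (1-0.34)·(3.77,1.23) + 0.34·(3.81,1.6) = (3.7836,1.3558)
  v2: (1-0.34)·(-2.14,4.1) + 0.34·(-0.24,1.81) = (-1.4940,3.3214)
  v3: (1-0.34)·(-2.92,-3.65) + 0.34·(-0.69,-0.92) = (-2.1618,-2.7218)
  v4: (1-0.34)·(0.08,-2.68) + 0.34·(0.51,-1.79) = (0.2262,-2.3774)
Shoelace sum Σ(x_i·y_{i+1} − x_{i+1}·y_i):
  i=1: 3.7836·3.3214 − -1.4940·1.3558 = +14.5924 (running +14.5924)
  i=2: -1.4940·-2.7218 − -2.1618·3.3214 = +11.2466 (running +25.8390)
  i=3: -2.1618·-2.3774 − 0.2262·-2.7218 = +5.7551 (running +31.5941)
  i=4: 0.2262·1.3558 − 3.7836·-2.3774 = +9.3018 (running +40.8959)
Area = |Σ|/2 = |40.8959|/2 = 20.4480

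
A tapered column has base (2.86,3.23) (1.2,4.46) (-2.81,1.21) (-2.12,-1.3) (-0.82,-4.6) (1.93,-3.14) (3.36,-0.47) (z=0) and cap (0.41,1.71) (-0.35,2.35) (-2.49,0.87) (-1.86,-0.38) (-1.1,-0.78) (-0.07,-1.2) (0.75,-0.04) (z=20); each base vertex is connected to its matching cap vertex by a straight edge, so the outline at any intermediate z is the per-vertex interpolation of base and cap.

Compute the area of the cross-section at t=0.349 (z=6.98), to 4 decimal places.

Area at t=0.349: 23.1080

Cross-section at t=0.349: each vertex is (1-t)·p0[i] + t·p1[i].
  v1: (1-0.349)·(2.86,3.23) + 0.349·(0.41,1.71) = (2.0050,2.6995)
  v2: (1-0.349)·(1.2,4.46) + 0.349·(-0.35,2.35) = (0.6591,3.7236)
  v3: (1-0.349)·(-2.81,1.21) + 0.349·(-2.49,0.87) = (-2.6983,1.0913)
  v4: (1-0.349)·(-2.12,-1.3) + 0.349·(-1.86,-0.38) = (-2.0293,-0.9789)
  v5: (1-0.349)·(-0.82,-4.6) + 0.349·(-1.1,-0.78) = (-0.9177,-3.2668)
  v6: (1-0.349)·(1.93,-3.14) + 0.349·(-0.07,-1.2) = (1.2320,-2.4629)
  v7: (1-0.349)·(3.36,-0.47) + 0.349·(0.75,-0.04) = (2.4491,-0.3199)
Shoelace sum Σ(x_i·y_{i+1} − x_{i+1}·y_i):
  i=1: 2.0050·3.7236 − 0.6591·2.6995 = +5.6865 (running +5.6865)
  i=2: 0.6591·1.0913 − -2.6983·3.7236 = +10.7667 (running +16.4533)
  i=3: -2.6983·-0.9789 − -2.0293·1.0913 = +4.8561 (running +21.3093)
  i=4: -2.0293·-3.2668 − -0.9177·-0.9789 = +5.7309 (running +27.0402)
  i=5: -0.9177·-2.4629 − 1.2320·-3.2668 = +6.2850 (running +33.3252)
  i=6: 1.2320·-0.3199 − 2.4491·-2.4629 = +5.6379 (running +38.9630)
  i=7: 2.4491·2.6995 − 2.0050·-0.3199 = +7.2529 (running +46.2159)
Area = |Σ|/2 = |46.2159|/2 = 23.1080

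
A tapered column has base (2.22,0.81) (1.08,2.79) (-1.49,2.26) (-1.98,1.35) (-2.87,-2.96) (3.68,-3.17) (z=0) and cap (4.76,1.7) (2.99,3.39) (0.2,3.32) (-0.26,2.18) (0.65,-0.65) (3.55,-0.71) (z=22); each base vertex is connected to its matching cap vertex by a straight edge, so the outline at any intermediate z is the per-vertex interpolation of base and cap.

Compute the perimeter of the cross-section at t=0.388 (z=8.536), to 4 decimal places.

Cross-section at t=0.388: each vertex is (1-t)·p0[i] + t·p1[i].
  v1: (1-0.388)·(2.22,0.81) + 0.388·(4.76,1.7) = (3.2055,1.1553)
  v2: (1-0.388)·(1.08,2.79) + 0.388·(2.99,3.39) = (1.8211,3.0228)
  v3: (1-0.388)·(-1.49,2.26) + 0.388·(0.2,3.32) = (-0.8343,2.6713)
  v4: (1-0.388)·(-1.98,1.35) + 0.388·(-0.26,2.18) = (-1.3126,1.6720)
  v5: (1-0.388)·(-2.87,-2.96) + 0.388·(0.65,-0.65) = (-1.5042,-2.0637)
  v6: (1-0.388)·(3.68,-3.17) + 0.388·(3.55,-0.71) = (3.6296,-2.2155)
Perimeter = Σ |v_{i+1} − v_i|:
  edge 1→2: √(-1.3844² + 1.8675²) = 2.3247 (running 2.3247)
  edge 2→3: √(-2.6554² + -0.3515²) = 2.6785 (running 5.0032)
  edge 3→4: √(-0.4784² + -0.9992²) = 1.1078 (running 6.1111)
  edge 4→5: √(-0.1916² + -3.7358²) = 3.7407 (running 9.8517)
  edge 5→6: √(5.1338² + -0.1518²) = 5.1360 (running 14.9878)
  edge 6→1: √(-0.4240² + 3.3708²) = 3.3974 (running 18.3852)
Perimeter = 18.3852

Perimeter at t=0.388: 18.3852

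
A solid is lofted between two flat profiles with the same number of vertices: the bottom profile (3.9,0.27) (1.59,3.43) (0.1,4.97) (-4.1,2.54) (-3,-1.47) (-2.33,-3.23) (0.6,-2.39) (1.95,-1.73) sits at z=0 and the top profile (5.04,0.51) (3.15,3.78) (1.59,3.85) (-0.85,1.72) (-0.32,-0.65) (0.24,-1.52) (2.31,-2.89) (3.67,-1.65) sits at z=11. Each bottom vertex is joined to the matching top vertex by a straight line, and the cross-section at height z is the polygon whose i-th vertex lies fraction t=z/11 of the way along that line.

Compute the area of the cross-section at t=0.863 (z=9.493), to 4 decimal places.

Area at t=0.863: 27.2253

Cross-section at t=0.863: each vertex is (1-t)·p0[i] + t·p1[i].
  v1: (1-0.863)·(3.9,0.27) + 0.863·(5.04,0.51) = (4.8838,0.4771)
  v2: (1-0.863)·(1.59,3.43) + 0.863·(3.15,3.78) = (2.9363,3.7320)
  v3: (1-0.863)·(0.1,4.97) + 0.863·(1.59,3.85) = (1.3859,4.0034)
  v4: (1-0.863)·(-4.1,2.54) + 0.863·(-0.85,1.72) = (-1.2952,1.8323)
  v5: (1-0.863)·(-3,-1.47) + 0.863·(-0.32,-0.65) = (-0.6872,-0.7623)
  v6: (1-0.863)·(-2.33,-3.23) + 0.863·(0.24,-1.52) = (-0.1121,-1.7543)
  v7: (1-0.863)·(0.6,-2.39) + 0.863·(2.31,-2.89) = (2.0757,-2.8215)
  v8: (1-0.863)·(1.95,-1.73) + 0.863·(3.67,-1.65) = (3.4344,-1.6610)
Shoelace sum Σ(x_i·y_{i+1} − x_{i+1}·y_i):
  i=1: 4.8838·3.7320 − 2.9363·0.4771 = +16.8257 (running +16.8257)
  i=2: 2.9363·4.0034 − 1.3859·3.7320 = +6.5831 (running +23.4088)
  i=3: 1.3859·1.8323 − -1.2952·4.0034 = +7.7248 (running +31.1336)
  i=4: -1.2952·-0.7623 − -0.6872·1.8323 = +2.2465 (running +33.3802)
  i=5: -0.6872·-1.7543 − -0.1121·-0.7623 = +1.1200 (running +34.5002)
  i=6: -0.1121·-2.8215 − 2.0757·-1.7543 = +3.9577 (running +38.4578)
  i=7: 2.0757·-1.6610 − 3.4344·-2.8215 = +6.2423 (running +44.7002)
  i=8: 3.4344·0.4771 − 4.8838·-1.6610 = +9.7504 (running +54.4506)
Area = |Σ|/2 = |54.4506|/2 = 27.2253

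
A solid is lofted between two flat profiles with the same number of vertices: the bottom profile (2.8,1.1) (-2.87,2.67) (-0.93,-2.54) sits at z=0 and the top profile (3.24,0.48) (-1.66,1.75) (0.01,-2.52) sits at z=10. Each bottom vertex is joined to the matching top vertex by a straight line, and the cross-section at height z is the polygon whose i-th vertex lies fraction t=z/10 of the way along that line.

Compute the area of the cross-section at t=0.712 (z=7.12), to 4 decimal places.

Area at t=0.712: 10.4429

Cross-section at t=0.712: each vertex is (1-t)·p0[i] + t·p1[i].
  v1: (1-0.712)·(2.8,1.1) + 0.712·(3.24,0.48) = (3.1133,0.6586)
  v2: (1-0.712)·(-2.87,2.67) + 0.712·(-1.66,1.75) = (-2.0085,2.0150)
  v3: (1-0.712)·(-0.93,-2.54) + 0.712·(0.01,-2.52) = (-0.2607,-2.5258)
Shoelace sum Σ(x_i·y_{i+1} − x_{i+1}·y_i):
  i=1: 3.1133·2.0150 − -2.0085·0.6586 = +7.5958 (running +7.5958)
  i=2: -2.0085·-2.5258 − -0.2607·2.0150 = +5.5983 (running +13.1941)
  i=3: -0.2607·0.6586 − 3.1133·-2.5258 = +7.6917 (running +20.8858)
Area = |Σ|/2 = |20.8858|/2 = 10.4429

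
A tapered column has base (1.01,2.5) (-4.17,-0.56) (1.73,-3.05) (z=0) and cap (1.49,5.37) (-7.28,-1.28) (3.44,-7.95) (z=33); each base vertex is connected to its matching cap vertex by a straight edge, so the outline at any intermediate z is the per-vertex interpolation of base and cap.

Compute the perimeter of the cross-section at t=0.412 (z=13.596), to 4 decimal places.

Cross-section at t=0.412: each vertex is (1-t)·p0[i] + t·p1[i].
  v1: (1-0.412)·(1.01,2.5) + 0.412·(1.49,5.37) = (1.2078,3.6824)
  v2: (1-0.412)·(-4.17,-0.56) + 0.412·(-7.28,-1.28) = (-5.4513,-0.8566)
  v3: (1-0.412)·(1.73,-3.05) + 0.412·(3.44,-7.95) = (2.4345,-5.0688)
Perimeter = Σ |v_{i+1} − v_i|:
  edge 1→2: √(-6.6591² + -4.5391²) = 8.0589 (running 8.0589)
  edge 2→3: √(7.8858² + -4.2122²) = 8.9403 (running 16.9992)
  edge 3→1: √(-1.2268² + 8.7512²) = 8.8368 (running 25.8360)
Perimeter = 25.8360

Perimeter at t=0.412: 25.8360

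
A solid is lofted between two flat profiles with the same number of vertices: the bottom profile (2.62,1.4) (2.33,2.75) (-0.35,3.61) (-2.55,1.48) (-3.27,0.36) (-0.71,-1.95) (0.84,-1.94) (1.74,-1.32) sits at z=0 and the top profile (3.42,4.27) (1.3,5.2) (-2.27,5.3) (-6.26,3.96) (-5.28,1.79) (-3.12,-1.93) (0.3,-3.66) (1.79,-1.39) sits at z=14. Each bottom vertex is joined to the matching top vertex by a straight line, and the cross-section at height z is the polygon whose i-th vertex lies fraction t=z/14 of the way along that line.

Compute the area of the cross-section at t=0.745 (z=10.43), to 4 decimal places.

Cross-section at t=0.745: each vertex is (1-t)·p0[i] + t·p1[i].
  v1: (1-0.745)·(2.62,1.4) + 0.745·(3.42,4.27) = (3.2160,3.5381)
  v2: (1-0.745)·(2.33,2.75) + 0.745·(1.3,5.2) = (1.5627,4.5753)
  v3: (1-0.745)·(-0.35,3.61) + 0.745·(-2.27,5.3) = (-1.7804,4.8690)
  v4: (1-0.745)·(-2.55,1.48) + 0.745·(-6.26,3.96) = (-5.3139,3.3276)
  v5: (1-0.745)·(-3.27,0.36) + 0.745·(-5.28,1.79) = (-4.7675,1.4253)
  v6: (1-0.745)·(-0.71,-1.95) + 0.745·(-3.12,-1.93) = (-2.5055,-1.9351)
  v7: (1-0.745)·(0.84,-1.94) + 0.745·(0.3,-3.66) = (0.4377,-3.2214)
  v8: (1-0.745)·(1.74,-1.32) + 0.745·(1.79,-1.39) = (1.7772,-1.3721)
Shoelace sum Σ(x_i·y_{i+1} − x_{i+1}·y_i):
  i=1: 3.2160·4.5753 − 1.5627·3.5381 = +9.1851 (running +9.1851)
  i=2: 1.5627·4.8690 − -1.7804·4.5753 = +15.7544 (running +24.9395)
  i=3: -1.7804·3.3276 − -5.3139·4.8690 = +19.9494 (running +44.8889)
  i=4: -5.3139·1.4253 − -4.7675·3.3276 = +8.2899 (running +53.1789)
  i=5: -4.7675·-1.9351 − -2.5055·1.4253 = +12.7966 (running +65.9755)
  i=6: -2.5055·-3.2214 − 0.4377·-1.9351 = +8.9180 (running +74.8936)
  i=7: 0.4377·-1.3721 − 1.7772·-3.2214 = +5.1246 (running +80.0182)
  i=8: 1.7772·3.5381 − 3.2160·-1.3721 = +10.7010 (running +90.7192)
Area = |Σ|/2 = |90.7192|/2 = 45.3596

Area at t=0.745: 45.3596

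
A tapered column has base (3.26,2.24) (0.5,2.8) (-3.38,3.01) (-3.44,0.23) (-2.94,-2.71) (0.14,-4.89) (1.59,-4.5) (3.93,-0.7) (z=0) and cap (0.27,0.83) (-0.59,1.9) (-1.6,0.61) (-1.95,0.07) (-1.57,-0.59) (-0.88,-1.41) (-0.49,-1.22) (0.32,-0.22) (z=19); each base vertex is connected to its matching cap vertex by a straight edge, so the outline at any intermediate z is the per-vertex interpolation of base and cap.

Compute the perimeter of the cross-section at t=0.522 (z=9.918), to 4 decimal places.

Perimeter at t=0.522: 15.9046

Cross-section at t=0.522: each vertex is (1-t)·p0[i] + t·p1[i].
  v1: (1-0.522)·(3.26,2.24) + 0.522·(0.27,0.83) = (1.6992,1.5040)
  v2: (1-0.522)·(0.5,2.8) + 0.522·(-0.59,1.9) = (-0.0690,2.3302)
  v3: (1-0.522)·(-3.38,3.01) + 0.522·(-1.6,0.61) = (-2.4508,1.7572)
  v4: (1-0.522)·(-3.44,0.23) + 0.522·(-1.95,0.07) = (-2.6622,0.1465)
  v5: (1-0.522)·(-2.94,-2.71) + 0.522·(-1.57,-0.59) = (-2.2249,-1.6034)
  v6: (1-0.522)·(0.14,-4.89) + 0.522·(-0.88,-1.41) = (-0.3924,-3.0734)
  v7: (1-0.522)·(1.59,-4.5) + 0.522·(-0.49,-1.22) = (0.5042,-2.7878)
  v8: (1-0.522)·(3.93,-0.7) + 0.522·(0.32,-0.22) = (2.0456,-0.4494)
Perimeter = Σ |v_{i+1} − v_i|:
  edge 1→2: √(-1.7682² + 0.8262²) = 1.9517 (running 1.9517)
  edge 2→3: √(-2.3819² + -0.5730²) = 2.4498 (running 4.4015)
  edge 3→4: √(-0.2114² + -1.6107²) = 1.6245 (running 6.0261)
  edge 4→5: √(0.4374² + -1.7498²) = 1.8037 (running 7.8297)
  edge 5→6: √(1.8324² + -1.4701²) = 2.3492 (running 10.1790)
  edge 6→7: √(0.8967² + 0.2856²) = 0.9411 (running 11.1200)
  edge 7→8: √(1.5413² + 2.3384²) = 2.8007 (running 13.9207)
  edge 8→1: √(-0.3464² + 1.9534²) = 1.9839 (running 15.9046)
Perimeter = 15.9046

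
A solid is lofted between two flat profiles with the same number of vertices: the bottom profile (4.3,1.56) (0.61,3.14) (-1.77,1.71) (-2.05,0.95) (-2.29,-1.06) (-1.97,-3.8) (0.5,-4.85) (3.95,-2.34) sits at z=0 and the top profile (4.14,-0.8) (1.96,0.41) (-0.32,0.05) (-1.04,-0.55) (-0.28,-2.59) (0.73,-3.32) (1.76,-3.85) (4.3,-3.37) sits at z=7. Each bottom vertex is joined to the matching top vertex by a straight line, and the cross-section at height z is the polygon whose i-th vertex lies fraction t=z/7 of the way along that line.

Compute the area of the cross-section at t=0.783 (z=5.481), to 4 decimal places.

Cross-section at t=0.783: each vertex is (1-t)·p0[i] + t·p1[i].
  v1: (1-0.783)·(4.3,1.56) + 0.783·(4.14,-0.8) = (4.1747,-0.2879)
  v2: (1-0.783)·(0.61,3.14) + 0.783·(1.96,0.41) = (1.6671,1.0024)
  v3: (1-0.783)·(-1.77,1.71) + 0.783·(-0.32,0.05) = (-0.6346,0.4102)
  v4: (1-0.783)·(-2.05,0.95) + 0.783·(-1.04,-0.55) = (-1.2592,-0.2245)
  v5: (1-0.783)·(-2.29,-1.06) + 0.783·(-0.28,-2.59) = (-0.7162,-2.2580)
  v6: (1-0.783)·(-1.97,-3.8) + 0.783·(0.73,-3.32) = (0.1441,-3.4242)
  v7: (1-0.783)·(0.5,-4.85) + 0.783·(1.76,-3.85) = (1.4866,-4.0670)
  v8: (1-0.783)·(3.95,-2.34) + 0.783·(4.3,-3.37) = (4.2241,-3.1465)
Shoelace sum Σ(x_i·y_{i+1} − x_{i+1}·y_i):
  i=1: 4.1747·1.0024 − 1.6671·-0.2879 = +4.6647 (running +4.6647)
  i=2: 1.6671·0.4102 − -0.6346·1.0024 = +1.3200 (running +5.9847)
  i=3: -0.6346·-0.2245 − -1.2592·0.4102 = +0.6590 (running +6.6437)
  i=4: -1.2592·-2.2580 − -0.7162·-0.2245 = +2.6824 (running +9.3262)
  i=5: -0.7162·-3.4242 − 0.1441·-2.2580 = +2.7777 (running +12.1038)
  i=6: 0.1441·-4.0670 − 1.4866·-3.4242 = +4.5042 (running +16.6080)
  i=7: 1.4866·-3.1465 − 4.2241·-4.0670 = +12.5017 (running +29.1097)
  i=8: 4.2241·-0.2879 − 4.1747·-3.1465 = +11.9197 (running +41.0294)
Area = |Σ|/2 = |41.0294|/2 = 20.5147

Area at t=0.783: 20.5147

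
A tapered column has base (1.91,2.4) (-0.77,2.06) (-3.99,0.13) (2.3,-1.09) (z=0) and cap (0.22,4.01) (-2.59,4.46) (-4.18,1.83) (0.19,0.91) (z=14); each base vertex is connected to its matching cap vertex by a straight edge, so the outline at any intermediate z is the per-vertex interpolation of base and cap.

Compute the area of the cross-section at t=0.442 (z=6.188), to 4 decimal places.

Area at t=0.442: 11.9917

Cross-section at t=0.442: each vertex is (1-t)·p0[i] + t·p1[i].
  v1: (1-0.442)·(1.91,2.4) + 0.442·(0.22,4.01) = (1.1630,3.1116)
  v2: (1-0.442)·(-0.77,2.06) + 0.442·(-2.59,4.46) = (-1.5744,3.1208)
  v3: (1-0.442)·(-3.99,0.13) + 0.442·(-4.18,1.83) = (-4.0740,0.8814)
  v4: (1-0.442)·(2.3,-1.09) + 0.442·(0.19,0.91) = (1.3674,-0.2060)
Shoelace sum Σ(x_i·y_{i+1} − x_{i+1}·y_i):
  i=1: 1.1630·3.1208 − -1.5744·3.1116 = +8.5286 (running +8.5286)
  i=2: -1.5744·0.8814 − -4.0740·3.1208 = +11.3264 (running +19.8550)
  i=3: -4.0740·-0.2060 − 1.3674·0.8814 = -0.3660 (running +19.4890)
  i=4: 1.3674·3.1116 − 1.1630·-0.2060 = +4.4943 (running +23.9834)
Area = |Σ|/2 = |23.9834|/2 = 11.9917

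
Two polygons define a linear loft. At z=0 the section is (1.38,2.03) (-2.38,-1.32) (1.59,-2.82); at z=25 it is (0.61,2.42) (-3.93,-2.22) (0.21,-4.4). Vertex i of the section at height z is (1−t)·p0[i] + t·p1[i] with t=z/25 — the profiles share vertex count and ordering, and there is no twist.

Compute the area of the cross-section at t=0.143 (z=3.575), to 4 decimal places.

Cross-section at t=0.143: each vertex is (1-t)·p0[i] + t·p1[i].
  v1: (1-0.143)·(1.38,2.03) + 0.143·(0.61,2.42) = (1.2699,2.0858)
  v2: (1-0.143)·(-2.38,-1.32) + 0.143·(-3.93,-2.22) = (-2.6017,-1.4487)
  v3: (1-0.143)·(1.59,-2.82) + 0.143·(0.21,-4.4) = (1.3927,-3.0459)
Shoelace sum Σ(x_i·y_{i+1} − x_{i+1}·y_i):
  i=1: 1.2699·-1.4487 − -2.6017·2.0858 = +3.5868 (running +3.5868)
  i=2: -2.6017·-3.0459 − 1.3927·-1.4487 = +9.9420 (running +13.5288)
  i=3: 1.3927·2.0858 − 1.2699·-3.0459 = +6.7728 (running +20.3015)
Area = |Σ|/2 = |20.3015|/2 = 10.1508

Area at t=0.143: 10.1508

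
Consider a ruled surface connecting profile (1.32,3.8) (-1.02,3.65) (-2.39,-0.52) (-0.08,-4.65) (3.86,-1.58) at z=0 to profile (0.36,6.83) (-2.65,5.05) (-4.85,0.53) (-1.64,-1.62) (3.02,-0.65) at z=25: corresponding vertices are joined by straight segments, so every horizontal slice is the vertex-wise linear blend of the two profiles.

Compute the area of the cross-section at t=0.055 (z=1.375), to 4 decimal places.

Cross-section at t=0.055: each vertex is (1-t)·p0[i] + t·p1[i].
  v1: (1-0.055)·(1.32,3.8) + 0.055·(0.36,6.83) = (1.2672,3.9666)
  v2: (1-0.055)·(-1.02,3.65) + 0.055·(-2.65,5.05) = (-1.1097,3.7270)
  v3: (1-0.055)·(-2.39,-0.52) + 0.055·(-4.85,0.53) = (-2.5253,-0.4622)
  v4: (1-0.055)·(-0.08,-4.65) + 0.055·(-1.64,-1.62) = (-0.1658,-4.4834)
  v5: (1-0.055)·(3.86,-1.58) + 0.055·(3.02,-0.65) = (3.8138,-1.5289)
Shoelace sum Σ(x_i·y_{i+1} − x_{i+1}·y_i):
  i=1: 1.2672·3.7270 − -1.1097·3.9666 = +9.1244 (running +9.1244)
  i=2: -1.1097·-0.4622 − -2.5253·3.7270 = +9.9247 (running +19.0492)
  i=3: -2.5253·-4.4834 − -0.1658·-0.4622 = +11.2452 (running +30.2943)
  i=4: -0.1658·-1.5289 − 3.8138·-4.4834 = +17.3521 (running +47.6464)
  i=5: 3.8138·3.9666 − 1.2672·-1.5289 = +17.0654 (running +64.7118)
Area = |Σ|/2 = |64.7118|/2 = 32.3559

Area at t=0.055: 32.3559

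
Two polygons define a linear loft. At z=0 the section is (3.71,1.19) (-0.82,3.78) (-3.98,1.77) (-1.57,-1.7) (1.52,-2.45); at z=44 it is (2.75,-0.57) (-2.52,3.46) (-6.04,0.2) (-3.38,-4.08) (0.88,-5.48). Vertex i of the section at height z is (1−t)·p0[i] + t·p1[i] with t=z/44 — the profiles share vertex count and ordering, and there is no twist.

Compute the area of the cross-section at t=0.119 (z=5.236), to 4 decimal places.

Area at t=0.119: 29.6292

Cross-section at t=0.119: each vertex is (1-t)·p0[i] + t·p1[i].
  v1: (1-0.119)·(3.71,1.19) + 0.119·(2.75,-0.57) = (3.5958,0.9806)
  v2: (1-0.119)·(-0.82,3.78) + 0.119·(-2.52,3.46) = (-1.0223,3.7419)
  v3: (1-0.119)·(-3.98,1.77) + 0.119·(-6.04,0.2) = (-4.2251,1.5832)
  v4: (1-0.119)·(-1.57,-1.7) + 0.119·(-3.38,-4.08) = (-1.7854,-1.9832)
  v5: (1-0.119)·(1.52,-2.45) + 0.119·(0.88,-5.48) = (1.4438,-2.8106)
Shoelace sum Σ(x_i·y_{i+1} − x_{i+1}·y_i):
  i=1: 3.5958·3.7419 − -1.0223·0.9806 = +14.4575 (running +14.4575)
  i=2: -1.0223·1.5832 − -4.2251·3.7419 = +14.1917 (running +28.6491)
  i=3: -4.2251·-1.9832 − -1.7854·1.5832 = +11.2060 (running +39.8551)
  i=4: -1.7854·-2.8106 − 1.4438·-1.9832 = +7.8814 (running +47.7365)
  i=5: 1.4438·0.9806 − 3.5958·-2.8106 = +11.5219 (running +59.2584)
Area = |Σ|/2 = |59.2584|/2 = 29.6292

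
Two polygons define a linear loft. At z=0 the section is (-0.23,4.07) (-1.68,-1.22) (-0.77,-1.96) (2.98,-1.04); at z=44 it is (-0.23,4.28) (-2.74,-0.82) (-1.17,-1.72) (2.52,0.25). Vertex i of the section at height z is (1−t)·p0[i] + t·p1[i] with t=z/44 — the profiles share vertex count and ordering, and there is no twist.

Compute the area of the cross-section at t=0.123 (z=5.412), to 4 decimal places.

Cross-section at t=0.123: each vertex is (1-t)·p0[i] + t·p1[i].
  v1: (1-0.123)·(-0.23,4.07) + 0.123·(-0.23,4.28) = (-0.2300,4.0958)
  v2: (1-0.123)·(-1.68,-1.22) + 0.123·(-2.74,-0.82) = (-1.8104,-1.1708)
  v3: (1-0.123)·(-0.77,-1.96) + 0.123·(-1.17,-1.72) = (-0.8192,-1.9305)
  v4: (1-0.123)·(2.98,-1.04) + 0.123·(2.52,0.25) = (2.9234,-0.8813)
Shoelace sum Σ(x_i·y_{i+1} − x_{i+1}·y_i):
  i=1: -0.2300·-1.1708 − -1.8104·4.0958 = +7.6843 (running +7.6843)
  i=2: -1.8104·-1.9305 − -0.8192·-1.1708 = +2.5358 (running +10.2201)
  i=3: -0.8192·-0.8813 − 2.9234·-1.9305 = +6.3656 (running +16.5857)
  i=4: 2.9234·4.0958 − -0.2300·-0.8813 = +11.7711 (running +28.3568)
Area = |Σ|/2 = |28.3568|/2 = 14.1784

Area at t=0.123: 14.1784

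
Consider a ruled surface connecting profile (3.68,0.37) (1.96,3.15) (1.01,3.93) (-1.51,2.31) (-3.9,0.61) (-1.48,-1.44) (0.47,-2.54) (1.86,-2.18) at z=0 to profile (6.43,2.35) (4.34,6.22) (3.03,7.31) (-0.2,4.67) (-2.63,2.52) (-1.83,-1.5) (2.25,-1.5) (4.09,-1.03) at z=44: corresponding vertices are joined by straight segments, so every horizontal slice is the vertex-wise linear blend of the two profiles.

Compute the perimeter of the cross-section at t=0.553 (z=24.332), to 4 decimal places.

Perimeter at t=0.553: 24.1472

Cross-section at t=0.553: each vertex is (1-t)·p0[i] + t·p1[i].
  v1: (1-0.553)·(3.68,0.37) + 0.553·(6.43,2.35) = (5.2008,1.4649)
  v2: (1-0.553)·(1.96,3.15) + 0.553·(4.34,6.22) = (3.2761,4.8477)
  v3: (1-0.553)·(1.01,3.93) + 0.553·(3.03,7.31) = (2.1271,5.7991)
  v4: (1-0.553)·(-1.51,2.31) + 0.553·(-0.2,4.67) = (-0.7856,3.6151)
  v5: (1-0.553)·(-3.9,0.61) + 0.553·(-2.63,2.52) = (-3.1977,1.6662)
  v6: (1-0.553)·(-1.48,-1.44) + 0.553·(-1.83,-1.5) = (-1.6736,-1.4732)
  v7: (1-0.553)·(0.47,-2.54) + 0.553·(2.25,-1.5) = (1.4543,-1.9649)
  v8: (1-0.553)·(1.86,-2.18) + 0.553·(4.09,-1.03) = (3.0932,-1.5440)
Perimeter = Σ |v_{i+1} − v_i|:
  edge 1→2: √(-1.9246² + 3.3828²) = 3.8919 (running 3.8919)
  edge 2→3: √(-1.1491² + 0.9514²) = 1.4918 (running 5.3838)
  edge 3→4: √(-2.9126² + -2.1841²) = 3.6405 (running 9.0243)
  edge 4→5: √(-2.4121² + -1.9488²) = 3.1010 (running 12.1254)
  edge 5→6: √(1.5241² + -3.1394²) = 3.4898 (running 15.6152)
  edge 6→7: √(3.1279² + -0.4917²) = 3.1663 (running 18.7815)
  edge 7→8: √(1.6389² + 0.4208²) = 1.6920 (running 20.4735)
  edge 8→1: √(2.1076² + 3.0090²) = 3.6737 (running 24.1472)
Perimeter = 24.1472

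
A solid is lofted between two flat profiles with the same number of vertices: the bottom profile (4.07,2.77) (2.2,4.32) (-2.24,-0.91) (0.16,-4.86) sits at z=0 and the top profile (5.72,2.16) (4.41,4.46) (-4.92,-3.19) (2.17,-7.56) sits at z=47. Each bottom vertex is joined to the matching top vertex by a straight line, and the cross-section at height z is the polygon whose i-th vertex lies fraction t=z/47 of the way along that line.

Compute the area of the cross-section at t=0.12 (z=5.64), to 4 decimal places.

Area at t=0.12: 28.5071

Cross-section at t=0.12: each vertex is (1-t)·p0[i] + t·p1[i].
  v1: (1-0.12)·(4.07,2.77) + 0.12·(5.72,2.16) = (4.2680,2.6968)
  v2: (1-0.12)·(2.2,4.32) + 0.12·(4.41,4.46) = (2.4652,4.3368)
  v3: (1-0.12)·(-2.24,-0.91) + 0.12·(-4.92,-3.19) = (-2.5616,-1.1836)
  v4: (1-0.12)·(0.16,-4.86) + 0.12·(2.17,-7.56) = (0.4012,-5.1840)
Shoelace sum Σ(x_i·y_{i+1} − x_{i+1}·y_i):
  i=1: 4.2680·4.3368 − 2.4652·2.6968 = +11.8613 (running +11.8613)
  i=2: 2.4652·-1.1836 − -2.5616·4.3368 = +8.1913 (running +20.0526)
  i=3: -2.5616·-5.1840 − 0.4012·-1.1836 = +13.7542 (running +33.8068)
  i=4: 0.4012·2.6968 − 4.2680·-5.1840 = +23.2073 (running +57.0141)
Area = |Σ|/2 = |57.0141|/2 = 28.5071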